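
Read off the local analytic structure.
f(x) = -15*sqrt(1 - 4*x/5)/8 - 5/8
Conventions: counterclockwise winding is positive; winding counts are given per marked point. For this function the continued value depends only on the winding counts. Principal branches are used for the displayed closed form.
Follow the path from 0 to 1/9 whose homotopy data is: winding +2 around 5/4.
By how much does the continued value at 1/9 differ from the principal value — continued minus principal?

The rational part is single-valued and drops out of the difference; each branch term changes only by its own monodromy.
(-15/8)*sqrt(1 - x/(5/4)): winding +2 is even, the square root returns to the same sheet, contribution 0.
Summing the contributions at x = 1/9 gives 0.

Continued minus principal equals 0.


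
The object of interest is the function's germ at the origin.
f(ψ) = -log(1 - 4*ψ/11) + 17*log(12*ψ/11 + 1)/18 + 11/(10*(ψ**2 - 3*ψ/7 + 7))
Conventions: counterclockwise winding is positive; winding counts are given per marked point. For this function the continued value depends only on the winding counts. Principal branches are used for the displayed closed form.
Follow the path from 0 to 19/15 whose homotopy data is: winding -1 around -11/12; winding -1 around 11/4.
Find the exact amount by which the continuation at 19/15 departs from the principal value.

Continued minus principal equals (1/9)*pi*i.

The rational part is single-valued and drops out of the difference; each branch term changes only by its own monodromy.
(17/18)*log(1 - ψ/(-11/12)): each positive loop around -11/12 adds 2*pi*i to the log, so winding -1 contributes (17/18)*(-1)*2*pi*i = -(17/9)*pi*i.
(-1)*log(1 - ψ/(11/4)): each positive loop around 11/4 adds 2*pi*i to the log, so winding -1 contributes (-1)*(-1)*2*pi*i = (2)*pi*i.
Summing the contributions at ψ = 19/15 gives (1/9)*pi*i.


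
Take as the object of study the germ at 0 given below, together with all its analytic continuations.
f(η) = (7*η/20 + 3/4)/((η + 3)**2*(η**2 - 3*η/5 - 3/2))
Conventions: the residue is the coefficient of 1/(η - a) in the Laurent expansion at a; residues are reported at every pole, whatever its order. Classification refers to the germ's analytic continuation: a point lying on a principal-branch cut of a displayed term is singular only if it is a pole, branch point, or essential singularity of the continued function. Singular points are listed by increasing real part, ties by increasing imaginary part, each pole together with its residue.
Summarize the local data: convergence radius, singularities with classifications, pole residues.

Radius of convergence at 0: -3/10 + (1/10)*sqrt(159).
At -3: a pole of order 2; residue 85/5766.
At 3/10 - (1/10)*sqrt(159): a pole of order 1; residue -85/11532 - (1555/611196)*sqrt(159).
At 3/10 + (1/10)*sqrt(159): a pole of order 1; residue -85/11532 + (1555/611196)*sqrt(159).

Denominator factor (η**2 - 3*η/5 - 3/2): discriminant 159/25, real irrational roots 3/10 + (1/10)*sqrt(159) and 3/10 - (1/10)*sqrt(159); poles of order 1, moduli 3/10 + (1/10)*sqrt(159) and -3/10 + (1/10)*sqrt(159).
Denominator factor (η + 3)^2: pole of order 2 at -3, modulus 3.
The radius of convergence is the smallest modulus among the singular points: -3/10 + (1/10)*sqrt(159).
At the order-2 pole -3 set g(η) = (η - (-3))^2*f(η) = (7*η/20 + 3/4)/(η**2 - 3*η/5 - 3/2).
Order-2 pole: residue = g'(a); g'(-3) = 85/5766, so the residue is 85/5766.
The factor η**2 - 3*η/5 - 3/2 splits as (η - a)(η - a') with a = 3/10 - (1/10)*sqrt(159), a' = 3/10 + (1/10)*sqrt(159). At the order-1 pole a set g(η) = (η - a)*f(η) = [(7*η/20 + 3/4)/(η + 3)**2] / (η - a').
Simple pole: residue = g(a) at a = 3/10 - (1/10)*sqrt(159), which is -85/11532 - (1555/611196)*sqrt(159).
The factor η**2 - 3*η/5 - 3/2 splits as (η - a)(η - a') with a = 3/10 + (1/10)*sqrt(159), a' = 3/10 - (1/10)*sqrt(159). At the order-1 pole a set g(η) = (η - a)*f(η) = [(7*η/20 + 3/4)/(η + 3)**2] / (η - a').
Simple pole: residue = g(a) at a = 3/10 + (1/10)*sqrt(159), which is -85/11532 + (1555/611196)*sqrt(159).
List the singular points by increasing real part (a conjugate pair: the negative imaginary part first).


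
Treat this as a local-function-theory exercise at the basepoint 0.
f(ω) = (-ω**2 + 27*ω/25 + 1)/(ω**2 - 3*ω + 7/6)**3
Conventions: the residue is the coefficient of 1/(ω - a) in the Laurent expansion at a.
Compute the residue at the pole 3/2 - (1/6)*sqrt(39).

The factor ω**2 - 3*ω + 7/6 splits as (ω - a)(ω - a') with a = 3/2 - (1/6)*sqrt(39), a' = 3/2 + (1/6)*sqrt(39). At the order-3 pole a set g(ω) = (ω - a)^3*f(ω) = [-ω**2 + 27*ω/25 + 1] / (ω - a')^3.
Order-3 pole: residue = g''(a)/2; g''(3/2 - (1/6)*sqrt(39)) = -(1974/54925)*sqrt(39), so the residue is -(987/54925)*sqrt(39).

The residue is -(987/54925)*sqrt(39).


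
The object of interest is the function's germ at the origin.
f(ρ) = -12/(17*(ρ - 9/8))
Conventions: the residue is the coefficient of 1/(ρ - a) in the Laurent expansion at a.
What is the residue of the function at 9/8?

The residue is -12/17.

At the order-1 pole 9/8 set g(ρ) = (ρ - (9/8))*f(ρ) = -12/17.
Simple pole: residue = g(a) at a = 9/8, which is -12/17.


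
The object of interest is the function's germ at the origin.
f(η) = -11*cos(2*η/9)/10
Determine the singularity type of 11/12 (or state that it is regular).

The point is a regular point.

There is no denominator, hence no pole anywhere.
The factor cos(2*η/9) is entire.
So the germ continues analytically to 11/12.


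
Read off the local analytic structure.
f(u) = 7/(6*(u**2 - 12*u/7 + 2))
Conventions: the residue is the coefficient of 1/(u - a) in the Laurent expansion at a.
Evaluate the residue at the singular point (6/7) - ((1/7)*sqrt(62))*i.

The residue is ((49/744)*sqrt(62))*i.

The factor u**2 - 12*u/7 + 2 splits as (u - a)(u - a') with a = (6/7) - ((1/7)*sqrt(62))*i, a' = (6/7) + ((1/7)*sqrt(62))*i. At the order-1 pole a set g(u) = (u - a)*f(u) = [7/6] / (u - a').
Simple pole: residue = g(a) at a = (6/7) - ((1/7)*sqrt(62))*i, which is ((49/744)*sqrt(62))*i.


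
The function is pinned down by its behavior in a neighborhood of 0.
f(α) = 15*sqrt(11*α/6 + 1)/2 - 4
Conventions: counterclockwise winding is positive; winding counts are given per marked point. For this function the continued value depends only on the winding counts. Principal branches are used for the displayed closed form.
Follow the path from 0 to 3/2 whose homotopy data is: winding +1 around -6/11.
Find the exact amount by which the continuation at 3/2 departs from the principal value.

The rational part is single-valued and drops out of the difference; each branch term changes only by its own monodromy.
(15/2)*sqrt(1 - α/(-6/11)): winding +1 is odd, the square root flips sign, contributing -2*(15/2)*sqrt(1 - (3/2)/(-6/11)) = -2*(15/2)*sqrt(15/4) = -(15/2)*sqrt(15).
Summing the contributions at α = 3/2 gives -(15/2)*sqrt(15).

Continued minus principal equals -(15/2)*sqrt(15).


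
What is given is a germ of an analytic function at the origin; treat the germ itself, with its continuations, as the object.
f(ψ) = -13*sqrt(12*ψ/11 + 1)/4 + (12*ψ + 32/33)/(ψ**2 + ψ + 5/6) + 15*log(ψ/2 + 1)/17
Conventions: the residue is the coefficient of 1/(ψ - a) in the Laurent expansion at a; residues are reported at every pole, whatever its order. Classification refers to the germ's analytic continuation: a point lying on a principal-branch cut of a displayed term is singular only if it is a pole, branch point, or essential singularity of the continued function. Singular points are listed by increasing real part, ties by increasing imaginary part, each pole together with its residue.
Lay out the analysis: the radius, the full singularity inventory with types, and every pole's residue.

Denominator factor (ψ**2 + ψ + 5/6): discriminant -7/3, complex-conjugate roots (-1/2) + ((1/6)*sqrt(21))*i and (-1/2) - ((1/6)*sqrt(21))*i; poles of order 1, moduli (1/6)*sqrt(30) and (1/6)*sqrt(30).
Branch term (-13/4)*sqrt(1 - ψ/(-11/12)): its argument vanishes at ψ = -11/12, a square-root branch point, modulus 11/12.
Branch term (15/17)*log(1 - ψ/(-2)): its argument vanishes at ψ = -2, a logarithmic branch point, modulus 2.
The radius of convergence is the smallest modulus among the singular points: (1/6)*sqrt(30).
The branch terms are analytic at (-1/2) - ((1/6)*sqrt(21))*i and contribute nothing to the residue; only the rational part matters.
The factor ψ**2 + ψ + 5/6 splits as (ψ - a)(ψ - a') with a = (-1/2) - ((1/6)*sqrt(21))*i, a' = (-1/2) + ((1/6)*sqrt(21))*i. At the order-1 pole a set g(ψ) = (ψ - a)*(rational part) = [12*ψ + 32/33] / (ψ - a').
Simple pole: residue = g(a) at a = (-1/2) - ((1/6)*sqrt(21))*i, which is (6) - ((166/231)*sqrt(21))*i.
The branch terms are analytic at (-1/2) + ((1/6)*sqrt(21))*i and contribute nothing to the residue; only the rational part matters.
The factor ψ**2 + ψ + 5/6 splits as (ψ - a)(ψ - a') with a = (-1/2) + ((1/6)*sqrt(21))*i, a' = (-1/2) - ((1/6)*sqrt(21))*i. At the order-1 pole a set g(ψ) = (ψ - a)*(rational part) = [12*ψ + 32/33] / (ψ - a').
Simple pole: residue = g(a) at a = (-1/2) + ((1/6)*sqrt(21))*i, which is (6) + ((166/231)*sqrt(21))*i.
List the singular points by increasing real part (a conjugate pair: the negative imaginary part first).

Radius of convergence at 0: (1/6)*sqrt(30).
At -2: a logarithmic branch point.
At -11/12: an algebraic (square-root) branch point.
At (-1/2) - ((1/6)*sqrt(21))*i: a pole of order 1; residue (6) - ((166/231)*sqrt(21))*i.
At (-1/2) + ((1/6)*sqrt(21))*i: a pole of order 1; residue (6) + ((166/231)*sqrt(21))*i.


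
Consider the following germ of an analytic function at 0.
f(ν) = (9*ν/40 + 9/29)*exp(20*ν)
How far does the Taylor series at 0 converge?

The radius of convergence is infinite.

The factor exp(20*ν) is entire and contributes no finite singular point.
The polynomial part has no poles.
No finite singular points: the Taylor series at 0 converges everywhere.


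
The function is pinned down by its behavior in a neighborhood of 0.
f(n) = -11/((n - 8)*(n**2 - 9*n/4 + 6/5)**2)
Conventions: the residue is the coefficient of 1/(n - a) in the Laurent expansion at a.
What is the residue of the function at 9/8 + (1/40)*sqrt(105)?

The factor n**2 - 9*n/4 + 6/5 splits as (n - a)(n - a') with a = 9/8 + (1/40)*sqrt(105), a' = 9/8 - (1/40)*sqrt(105). At the order-2 pole a set g(n) = (n - a)^2*f(n) = [-11/(n - 8)] / (n - a')^2.
Order-2 pole: residue = g'(a); g'(9/8 + (1/40)*sqrt(105)) = 275/111392 - (113906375/49123872)*sqrt(105), so the residue is 275/111392 - (113906375/49123872)*sqrt(105).

The residue is 275/111392 - (113906375/49123872)*sqrt(105).


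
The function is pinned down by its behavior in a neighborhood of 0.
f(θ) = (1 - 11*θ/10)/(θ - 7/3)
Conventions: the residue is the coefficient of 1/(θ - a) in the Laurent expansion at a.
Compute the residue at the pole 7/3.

The residue is -47/30.

At the order-1 pole 7/3 set g(θ) = (θ - (7/3))*f(θ) = 1 - 11*θ/10.
Simple pole: residue = g(a) at a = 7/3, which is -47/30.


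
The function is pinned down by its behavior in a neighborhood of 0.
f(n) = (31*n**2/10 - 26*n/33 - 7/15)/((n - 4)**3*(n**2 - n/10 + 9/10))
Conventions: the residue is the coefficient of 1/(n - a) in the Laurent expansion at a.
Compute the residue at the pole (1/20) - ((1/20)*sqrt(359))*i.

The residue is (1924777/98826750) + ((32471983/35478803250)*sqrt(359))*i.

The factor n**2 - n/10 + 9/10 splits as (n - a)(n - a') with a = (1/20) - ((1/20)*sqrt(359))*i, a' = (1/20) + ((1/20)*sqrt(359))*i. At the order-1 pole a set g(n) = (n - a)*f(n) = [(31*n**2/10 - 26*n/33 - 7/15)/(n - 4)**3] / (n - a').
Simple pole: residue = g(a) at a = (1/20) - ((1/20)*sqrt(359))*i, which is (1924777/98826750) + ((32471983/35478803250)*sqrt(359))*i.


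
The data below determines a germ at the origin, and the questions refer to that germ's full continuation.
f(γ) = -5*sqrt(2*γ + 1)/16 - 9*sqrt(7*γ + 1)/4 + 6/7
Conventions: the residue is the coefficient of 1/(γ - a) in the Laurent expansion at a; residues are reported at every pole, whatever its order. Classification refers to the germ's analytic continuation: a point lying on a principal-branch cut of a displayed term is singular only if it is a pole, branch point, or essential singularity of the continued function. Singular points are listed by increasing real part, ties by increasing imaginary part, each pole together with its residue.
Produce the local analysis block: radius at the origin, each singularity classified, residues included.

Branch term (-5/16)*sqrt(1 - γ/(-1/2)): its argument vanishes at γ = -1/2, a square-root branch point, modulus 1/2.
Branch term (-9/4)*sqrt(1 - γ/(-1/7)): its argument vanishes at γ = -1/7, a square-root branch point, modulus 1/7.
The radius of convergence is the smallest modulus among the singular points: 1/7.
List the singular points by increasing real part (a conjugate pair: the negative imaginary part first).

Radius of convergence at 0: 1/7.
At -1/2: an algebraic (square-root) branch point.
At -1/7: an algebraic (square-root) branch point.


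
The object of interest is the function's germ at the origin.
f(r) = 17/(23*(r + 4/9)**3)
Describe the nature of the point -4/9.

The denominator factor r + 4/9 vanishes at -4/9 and appears to the power 3; the numerator there equals 17/23, nonzero, and no other factor vanishes.
Hence a pole whose order is the multiplicity, 3.

The point is a pole of order 3.


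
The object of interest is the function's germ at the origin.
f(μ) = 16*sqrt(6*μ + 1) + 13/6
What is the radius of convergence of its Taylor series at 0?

Branch term (16)*sqrt(1 - μ/(-1/6)): its argument vanishes at μ = -1/6, a square-root branch point, modulus 1/6.
The radius of convergence is the smallest modulus among the singular points: 1/6.

The radius of convergence is 1/6.


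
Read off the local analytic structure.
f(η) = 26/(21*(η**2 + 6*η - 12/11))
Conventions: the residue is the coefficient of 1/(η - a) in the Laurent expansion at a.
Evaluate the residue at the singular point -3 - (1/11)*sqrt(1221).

The residue is -(13/2331)*sqrt(1221).

The factor η**2 + 6*η - 12/11 splits as (η - a)(η - a') with a = -3 - (1/11)*sqrt(1221), a' = -3 + (1/11)*sqrt(1221). At the order-1 pole a set g(η) = (η - a)*f(η) = [26/21] / (η - a').
Simple pole: residue = g(a) at a = -3 - (1/11)*sqrt(1221), which is -(13/2331)*sqrt(1221).


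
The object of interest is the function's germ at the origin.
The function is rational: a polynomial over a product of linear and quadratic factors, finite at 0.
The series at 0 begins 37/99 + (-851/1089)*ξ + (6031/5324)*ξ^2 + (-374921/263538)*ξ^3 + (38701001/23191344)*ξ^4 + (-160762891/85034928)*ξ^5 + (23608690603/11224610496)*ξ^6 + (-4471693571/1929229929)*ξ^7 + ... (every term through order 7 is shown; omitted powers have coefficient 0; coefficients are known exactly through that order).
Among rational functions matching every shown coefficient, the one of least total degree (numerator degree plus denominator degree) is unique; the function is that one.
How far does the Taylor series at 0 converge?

No rational of total degree below 3 reproduces all 8 coefficients; solving the [0/3] Pade equations on them gives f(ξ) = 37/(27*(ξ + 11/12)*(ξ + 2)**2), whose expansion matches every shown term.
Denominator factor (ξ + 2)^2: pole of order 2 at -2, modulus 2.
Denominator factor (ξ + 11/12): pole of order 1 at -11/12, modulus 11/12.
The radius of convergence is the smallest modulus among the singular points: 11/12.

The radius of convergence is 11/12.


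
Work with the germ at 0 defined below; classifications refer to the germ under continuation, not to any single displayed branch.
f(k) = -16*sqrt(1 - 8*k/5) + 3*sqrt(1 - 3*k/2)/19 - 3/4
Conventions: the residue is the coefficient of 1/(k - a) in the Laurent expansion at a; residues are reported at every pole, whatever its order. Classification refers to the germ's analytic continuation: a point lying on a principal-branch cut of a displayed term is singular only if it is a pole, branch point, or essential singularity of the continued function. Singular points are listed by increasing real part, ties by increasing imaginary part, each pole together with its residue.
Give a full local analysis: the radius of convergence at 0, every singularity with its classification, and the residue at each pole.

Radius of convergence at 0: 5/8.
At 5/8: an algebraic (square-root) branch point.
At 2/3: an algebraic (square-root) branch point.

Branch term (-16)*sqrt(1 - k/(5/8)): its argument vanishes at k = 5/8, a square-root branch point, modulus 5/8.
Branch term (3/19)*sqrt(1 - k/(2/3)): its argument vanishes at k = 2/3, a square-root branch point, modulus 2/3.
The radius of convergence is the smallest modulus among the singular points: 5/8.
List the singular points by increasing real part (a conjugate pair: the negative imaginary part first).


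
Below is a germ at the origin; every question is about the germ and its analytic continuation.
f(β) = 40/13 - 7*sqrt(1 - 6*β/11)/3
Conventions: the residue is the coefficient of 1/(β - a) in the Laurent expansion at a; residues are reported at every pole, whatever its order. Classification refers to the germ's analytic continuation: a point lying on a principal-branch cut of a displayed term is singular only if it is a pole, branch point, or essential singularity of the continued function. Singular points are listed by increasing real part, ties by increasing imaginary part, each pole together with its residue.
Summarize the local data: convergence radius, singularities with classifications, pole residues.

Branch term (-7/3)*sqrt(1 - β/(11/6)): its argument vanishes at β = 11/6, a square-root branch point, modulus 11/6.
The radius of convergence is the smallest modulus among the singular points: 11/6.

Radius of convergence at 0: 11/6.
At 11/6: an algebraic (square-root) branch point.


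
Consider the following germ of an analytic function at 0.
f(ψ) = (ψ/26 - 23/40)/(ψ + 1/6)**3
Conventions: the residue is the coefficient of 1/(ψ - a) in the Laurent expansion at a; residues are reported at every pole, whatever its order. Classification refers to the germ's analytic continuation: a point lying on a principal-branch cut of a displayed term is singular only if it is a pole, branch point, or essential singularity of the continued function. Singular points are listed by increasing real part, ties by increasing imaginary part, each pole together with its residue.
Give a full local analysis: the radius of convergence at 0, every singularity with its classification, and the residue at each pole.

Radius of convergence at 0: 1/6.
At -1/6: a pole of order 3; residue 0.

Denominator factor (ψ + 1/6)^3: pole of order 3 at -1/6, modulus 1/6.
The radius of convergence is the smallest modulus among the singular points: 1/6.
At the order-3 pole -1/6 set g(ψ) = (ψ - (-1/6))^3*f(ψ) = ψ/26 - 23/40.
Order-3 pole: residue = g''(a)/2; g''(-1/6) = 0, so the residue is 0.


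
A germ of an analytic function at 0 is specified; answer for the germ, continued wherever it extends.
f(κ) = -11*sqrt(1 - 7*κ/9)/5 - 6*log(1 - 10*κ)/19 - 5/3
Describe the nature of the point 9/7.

The point is an algebraic (square-root) branch point.

The term (-11/5)*sqrt(1 - κ/(9/7)) has argument 1 - 9/7/(9/7) = 0 at 9/7: a square-root (algebraic, two-sheeted) branch point; the remaining terms are analytic or single-valued there.


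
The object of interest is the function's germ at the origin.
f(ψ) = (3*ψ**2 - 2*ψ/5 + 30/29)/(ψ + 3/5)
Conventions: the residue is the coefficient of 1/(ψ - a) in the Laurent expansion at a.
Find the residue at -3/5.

The residue is 1707/725.

At the order-1 pole -3/5 set g(ψ) = (ψ - (-3/5))*f(ψ) = 3*ψ**2 - 2*ψ/5 + 30/29.
Simple pole: residue = g(a) at a = -3/5, which is 1707/725.


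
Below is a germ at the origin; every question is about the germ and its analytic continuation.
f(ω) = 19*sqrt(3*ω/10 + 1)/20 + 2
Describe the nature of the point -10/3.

The term (19/20)*sqrt(1 - ω/(-10/3)) has argument 1 - -10/3/(-10/3) = 0 at -10/3: a square-root (algebraic, two-sheeted) branch point; the remaining terms are analytic or single-valued there.

The point is an algebraic (square-root) branch point.


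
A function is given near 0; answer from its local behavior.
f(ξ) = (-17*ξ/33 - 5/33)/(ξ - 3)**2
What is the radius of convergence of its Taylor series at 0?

The radius of convergence is 3.

Denominator factor (ξ - 3)^2: pole of order 2 at 3, modulus 3.
The radius of convergence is the smallest modulus among the singular points: 3.


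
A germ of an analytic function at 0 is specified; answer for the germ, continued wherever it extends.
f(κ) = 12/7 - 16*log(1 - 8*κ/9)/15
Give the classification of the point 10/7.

The point is a regular point.

There is no denominator, hence no pole anywhere.
Branch term log(1 - κ/(9/8)): argument at 10/7 is -17/63, nonzero, so 10/7 is not its branch point (a point on a principal cut is still regular for the continued germ).
So the germ continues analytically to 10/7.


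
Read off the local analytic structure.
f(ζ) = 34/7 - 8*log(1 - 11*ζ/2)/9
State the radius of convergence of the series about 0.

The radius of convergence is 2/11.

Branch term (-8/9)*log(1 - ζ/(2/11)): its argument vanishes at ζ = 2/11, a logarithmic branch point, modulus 2/11.
The radius of convergence is the smallest modulus among the singular points: 2/11.


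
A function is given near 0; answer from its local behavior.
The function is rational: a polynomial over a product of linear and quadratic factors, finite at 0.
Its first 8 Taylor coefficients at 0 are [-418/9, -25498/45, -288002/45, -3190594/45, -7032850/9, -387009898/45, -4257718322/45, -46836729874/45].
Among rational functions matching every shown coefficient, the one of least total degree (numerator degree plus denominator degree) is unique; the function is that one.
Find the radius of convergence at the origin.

No rational of total degree below 3 reproduces all 8 coefficients; solving the [1/2] Pade equations on them gives f(μ) = (38*μ/15 - 38/27)/((μ - 1/3)*(μ - 1/11)), whose expansion matches every shown term.
Denominator factor (μ - 1/3): pole of order 1 at 1/3, modulus 1/3.
Denominator factor (μ - 1/11): pole of order 1 at 1/11, modulus 1/11.
The radius of convergence is the smallest modulus among the singular points: 1/11.

The radius of convergence is 1/11.


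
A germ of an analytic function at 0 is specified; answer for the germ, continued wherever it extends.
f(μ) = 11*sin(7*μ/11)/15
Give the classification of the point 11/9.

The point is a regular point.

There is no denominator, hence no pole anywhere.
The factor sin(7*μ/11) is entire.
So the germ continues analytically to 11/9.


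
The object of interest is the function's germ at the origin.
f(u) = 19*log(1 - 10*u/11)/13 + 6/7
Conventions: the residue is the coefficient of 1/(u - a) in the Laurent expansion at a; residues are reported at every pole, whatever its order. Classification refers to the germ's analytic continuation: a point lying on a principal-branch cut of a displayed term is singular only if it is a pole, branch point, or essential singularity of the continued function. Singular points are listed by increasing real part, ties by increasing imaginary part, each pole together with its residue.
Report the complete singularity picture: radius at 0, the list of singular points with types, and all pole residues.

Branch term (19/13)*log(1 - u/(11/10)): its argument vanishes at u = 11/10, a logarithmic branch point, modulus 11/10.
The radius of convergence is the smallest modulus among the singular points: 11/10.

Radius of convergence at 0: 11/10.
At 11/10: a logarithmic branch point.


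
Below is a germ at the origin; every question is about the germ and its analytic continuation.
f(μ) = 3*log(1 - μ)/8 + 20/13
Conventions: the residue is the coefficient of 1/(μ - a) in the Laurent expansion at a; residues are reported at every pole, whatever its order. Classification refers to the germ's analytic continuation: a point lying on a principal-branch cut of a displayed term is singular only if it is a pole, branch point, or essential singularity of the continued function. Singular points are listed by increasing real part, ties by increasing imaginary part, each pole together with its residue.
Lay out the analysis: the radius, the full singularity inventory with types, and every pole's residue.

Radius of convergence at 0: 1.
At 1: a logarithmic branch point.

Branch term (3/8)*log(1 - μ/(1)): its argument vanishes at μ = 1, a logarithmic branch point, modulus 1.
The radius of convergence is the smallest modulus among the singular points: 1.


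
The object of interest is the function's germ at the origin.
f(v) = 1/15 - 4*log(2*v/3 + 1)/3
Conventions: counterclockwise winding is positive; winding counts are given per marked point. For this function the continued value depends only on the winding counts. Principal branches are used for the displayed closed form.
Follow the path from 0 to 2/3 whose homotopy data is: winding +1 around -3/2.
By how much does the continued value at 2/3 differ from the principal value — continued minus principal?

Continued minus principal equals -(8/3)*pi*i.

The rational part is single-valued and drops out of the difference; each branch term changes only by its own monodromy.
(-4/3)*log(1 - v/(-3/2)): each positive loop around -3/2 adds 2*pi*i to the log, so winding +1 contributes (-4/3)*(1)*2*pi*i = -(8/3)*pi*i.
Summing the contributions at v = 2/3 gives -(8/3)*pi*i.


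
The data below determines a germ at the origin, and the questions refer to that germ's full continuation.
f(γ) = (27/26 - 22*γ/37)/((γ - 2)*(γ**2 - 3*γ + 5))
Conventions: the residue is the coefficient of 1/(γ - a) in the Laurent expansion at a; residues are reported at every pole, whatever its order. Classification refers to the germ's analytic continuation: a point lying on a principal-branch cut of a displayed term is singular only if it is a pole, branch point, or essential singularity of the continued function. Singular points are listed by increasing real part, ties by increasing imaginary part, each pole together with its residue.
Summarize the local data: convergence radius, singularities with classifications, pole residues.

Radius of convergence at 0: 2.
At (3/2) - ((1/2)*sqrt(11))*i: a pole of order 1; residue (145/5772) - ((3287/63492)*sqrt(11))*i.
At (3/2) + ((1/2)*sqrt(11))*i: a pole of order 1; residue (145/5772) + ((3287/63492)*sqrt(11))*i.
At 2: a pole of order 1; residue -145/2886.


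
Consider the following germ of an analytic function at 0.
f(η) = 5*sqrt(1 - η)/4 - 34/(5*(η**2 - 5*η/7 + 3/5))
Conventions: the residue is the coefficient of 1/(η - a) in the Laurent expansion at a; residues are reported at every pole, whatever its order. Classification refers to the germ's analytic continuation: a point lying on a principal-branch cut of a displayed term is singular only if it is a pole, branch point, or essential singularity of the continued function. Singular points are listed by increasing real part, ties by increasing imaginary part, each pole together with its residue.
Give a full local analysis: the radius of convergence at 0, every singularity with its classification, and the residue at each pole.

Radius of convergence at 0: (1/5)*sqrt(15).
At (5/14) - ((1/70)*sqrt(2315))*i: a pole of order 1; residue -((238/2315)*sqrt(2315))*i.
At (5/14) + ((1/70)*sqrt(2315))*i: a pole of order 1; residue ((238/2315)*sqrt(2315))*i.
At 1: an algebraic (square-root) branch point.

Denominator factor (η**2 - 5*η/7 + 3/5): discriminant -463/245, complex-conjugate roots (5/14) + ((1/70)*sqrt(2315))*i and (5/14) - ((1/70)*sqrt(2315))*i; poles of order 1, moduli (1/5)*sqrt(15) and (1/5)*sqrt(15).
Branch term (5/4)*sqrt(1 - η/(1)): its argument vanishes at η = 1, a square-root branch point, modulus 1.
The radius of convergence is the smallest modulus among the singular points: (1/5)*sqrt(15).
The branch term is analytic at (5/14) - ((1/70)*sqrt(2315))*i and contributes nothing to the residue; only the rational part matters.
The factor η**2 - 5*η/7 + 3/5 splits as (η - a)(η - a') with a = (5/14) - ((1/70)*sqrt(2315))*i, a' = (5/14) + ((1/70)*sqrt(2315))*i. At the order-1 pole a set g(η) = (η - a)*(rational part) = [-34/5] / (η - a').
Simple pole: residue = g(a) at a = (5/14) - ((1/70)*sqrt(2315))*i, which is -((238/2315)*sqrt(2315))*i.
The branch term is analytic at (5/14) + ((1/70)*sqrt(2315))*i and contributes nothing to the residue; only the rational part matters.
The factor η**2 - 5*η/7 + 3/5 splits as (η - a)(η - a') with a = (5/14) + ((1/70)*sqrt(2315))*i, a' = (5/14) - ((1/70)*sqrt(2315))*i. At the order-1 pole a set g(η) = (η - a)*(rational part) = [-34/5] / (η - a').
Simple pole: residue = g(a) at a = (5/14) + ((1/70)*sqrt(2315))*i, which is ((238/2315)*sqrt(2315))*i.
List the singular points by increasing real part (a conjugate pair: the negative imaginary part first).


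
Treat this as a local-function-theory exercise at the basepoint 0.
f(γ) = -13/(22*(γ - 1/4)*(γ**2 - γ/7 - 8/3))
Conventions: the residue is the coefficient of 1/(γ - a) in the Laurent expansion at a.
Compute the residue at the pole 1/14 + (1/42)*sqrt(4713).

The factor γ**2 - γ/7 - 8/3 splits as (γ - a)(γ - a') with a = 1/14 + (1/42)*sqrt(4713), a' = 1/14 - (1/42)*sqrt(4713). At the order-1 pole a set g(γ) = (γ - a)*f(γ) = [-13/(22*(γ - 1/4))] / (γ - a').
Simple pole: residue = g(a) at a = 1/14 + (1/42)*sqrt(4713), which is -1092/9757 - (2730/15328247)*sqrt(4713).

The residue is -1092/9757 - (2730/15328247)*sqrt(4713).


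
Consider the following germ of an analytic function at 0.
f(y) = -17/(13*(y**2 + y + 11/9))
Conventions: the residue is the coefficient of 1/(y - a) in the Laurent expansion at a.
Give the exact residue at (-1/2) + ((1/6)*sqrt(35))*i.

The factor y**2 + y + 11/9 splits as (y - a)(y - a') with a = (-1/2) + ((1/6)*sqrt(35))*i, a' = (-1/2) - ((1/6)*sqrt(35))*i. At the order-1 pole a set g(y) = (y - a)*f(y) = [-17/13] / (y - a').
Simple pole: residue = g(a) at a = (-1/2) + ((1/6)*sqrt(35))*i, which is ((51/455)*sqrt(35))*i.

The residue is ((51/455)*sqrt(35))*i.


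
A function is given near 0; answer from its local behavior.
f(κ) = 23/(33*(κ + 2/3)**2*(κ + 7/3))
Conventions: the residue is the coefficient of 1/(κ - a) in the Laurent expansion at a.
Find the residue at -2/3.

The residue is -69/275.

At the order-2 pole -2/3 set g(κ) = (κ - (-2/3))^2*f(κ) = 23/(33*(κ + 7/3)).
Order-2 pole: residue = g'(a); g'(-2/3) = -69/275, so the residue is -69/275.


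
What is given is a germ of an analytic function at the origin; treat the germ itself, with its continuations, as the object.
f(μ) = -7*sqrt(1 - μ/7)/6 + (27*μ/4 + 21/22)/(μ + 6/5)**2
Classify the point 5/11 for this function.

Denominator factors: μ + 6/5 = 91/55 at μ = 5/11 — none vanishes.
Branch term sqrt(1 - μ/(7)): argument at 5/11 is 72/77, nonzero, so 5/11 is not its branch point (a point on a principal cut is still regular for the continued germ).
So the germ continues analytically to 5/11.

The point is a regular point.


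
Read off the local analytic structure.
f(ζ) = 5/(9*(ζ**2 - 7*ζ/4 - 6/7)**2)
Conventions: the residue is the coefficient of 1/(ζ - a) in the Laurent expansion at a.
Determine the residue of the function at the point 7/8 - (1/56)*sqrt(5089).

The factor ζ**2 - 7*ζ/4 - 6/7 splits as (ζ - a)(ζ - a') with a = 7/8 - (1/56)*sqrt(5089), a' = 7/8 + (1/56)*sqrt(5089). At the order-2 pole a set g(ζ) = (ζ - a)^2*f(ζ) = [5/9] / (ζ - a')^2.
Order-2 pole: residue = g'(a); g'(7/8 - (1/56)*sqrt(5089)) = (4480/4756761)*sqrt(5089), so the residue is (4480/4756761)*sqrt(5089).

The residue is (4480/4756761)*sqrt(5089).


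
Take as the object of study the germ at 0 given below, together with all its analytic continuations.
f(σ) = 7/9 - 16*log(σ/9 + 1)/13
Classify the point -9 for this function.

The point is a logarithmic branch point.

The term (-16/13)*log(1 - σ/(-9)) has argument 1 - -9/(-9) = 0 at -9: a logarithmic (infinitely-sheeted) branch point; the remaining terms are analytic or single-valued there.


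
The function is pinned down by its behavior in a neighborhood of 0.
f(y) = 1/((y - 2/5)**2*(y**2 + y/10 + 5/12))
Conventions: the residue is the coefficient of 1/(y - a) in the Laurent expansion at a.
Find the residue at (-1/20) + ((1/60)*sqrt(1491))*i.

The factor y**2 + y/10 + 5/12 splits as (y - a)(y - a') with a = (-1/20) + ((1/60)*sqrt(1491))*i, a' = (-1/20) - ((1/60)*sqrt(1491))*i. At the order-1 pole a set g(y) = (y - a)*f(y) = [(y - 2/5)**(-2)] / (y - a').
Simple pole: residue = g(a) at a = (-1/20) + ((1/60)*sqrt(1491))*i, which is (1620/1369) + ((7620/680393)*sqrt(1491))*i.

The residue is (1620/1369) + ((7620/680393)*sqrt(1491))*i.


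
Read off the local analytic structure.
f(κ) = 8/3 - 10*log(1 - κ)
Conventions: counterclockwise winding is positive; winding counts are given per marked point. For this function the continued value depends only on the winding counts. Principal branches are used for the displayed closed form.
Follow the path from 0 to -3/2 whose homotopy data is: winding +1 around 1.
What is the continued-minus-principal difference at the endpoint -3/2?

Continued minus principal equals -(20)*pi*i.

The rational part is single-valued and drops out of the difference; each branch term changes only by its own monodromy.
(-10)*log(1 - κ/(1)): each positive loop around 1 adds 2*pi*i to the log, so winding +1 contributes (-10)*(1)*2*pi*i = -(20)*pi*i.
Summing the contributions at κ = -3/2 gives -(20)*pi*i.


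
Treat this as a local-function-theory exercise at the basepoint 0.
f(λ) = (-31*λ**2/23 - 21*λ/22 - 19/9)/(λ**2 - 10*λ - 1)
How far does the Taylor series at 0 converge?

Denominator factor (λ**2 - 10*λ - 1): discriminant 104, real irrational roots 5 + sqrt(26) and 5 - sqrt(26); poles of order 1, moduli 5 + sqrt(26) and -5 + sqrt(26).
The radius of convergence is the smallest modulus among the singular points: -5 + sqrt(26).

The radius of convergence is -5 + sqrt(26).


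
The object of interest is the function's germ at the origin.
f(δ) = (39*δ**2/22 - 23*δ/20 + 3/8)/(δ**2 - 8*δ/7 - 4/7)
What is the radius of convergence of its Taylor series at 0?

Denominator factor (δ**2 - 8*δ/7 - 4/7): discriminant 176/49, real irrational roots 4/7 + (2/7)*sqrt(11) and 4/7 - (2/7)*sqrt(11); poles of order 1, moduli 4/7 + (2/7)*sqrt(11) and -4/7 + (2/7)*sqrt(11).
The radius of convergence is the smallest modulus among the singular points: -4/7 + (2/7)*sqrt(11).

The radius of convergence is -4/7 + (2/7)*sqrt(11).


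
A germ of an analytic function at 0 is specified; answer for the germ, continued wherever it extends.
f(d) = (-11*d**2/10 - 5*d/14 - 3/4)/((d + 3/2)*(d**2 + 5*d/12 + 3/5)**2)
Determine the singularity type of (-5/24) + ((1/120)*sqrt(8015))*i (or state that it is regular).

The denominator factor d**2 + 5*d/12 + 3/5 vanishes at (-5/24) + ((1/120)*sqrt(8015))*i and appears to the power 2; the numerator there equals (-11197/100800) + ((17/20160)*sqrt(8015))*i, nonzero, and no other factor vanishes.
Hence a pole whose order is the multiplicity, 2.

The point is a pole of order 2.


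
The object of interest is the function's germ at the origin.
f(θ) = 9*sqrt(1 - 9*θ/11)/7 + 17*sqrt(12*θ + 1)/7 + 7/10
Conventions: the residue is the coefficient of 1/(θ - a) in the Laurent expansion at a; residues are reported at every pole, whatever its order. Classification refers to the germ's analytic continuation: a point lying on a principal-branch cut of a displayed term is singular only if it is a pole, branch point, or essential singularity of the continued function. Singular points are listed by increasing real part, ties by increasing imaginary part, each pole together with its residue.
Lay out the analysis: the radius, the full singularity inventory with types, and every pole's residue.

Branch term (17/7)*sqrt(1 - θ/(-1/12)): its argument vanishes at θ = -1/12, a square-root branch point, modulus 1/12.
Branch term (9/7)*sqrt(1 - θ/(11/9)): its argument vanishes at θ = 11/9, a square-root branch point, modulus 11/9.
The radius of convergence is the smallest modulus among the singular points: 1/12.
List the singular points by increasing real part (a conjugate pair: the negative imaginary part first).

Radius of convergence at 0: 1/12.
At -1/12: an algebraic (square-root) branch point.
At 11/9: an algebraic (square-root) branch point.


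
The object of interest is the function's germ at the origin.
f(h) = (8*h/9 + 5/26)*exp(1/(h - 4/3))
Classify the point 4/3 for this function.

The point is an essential singularity.

The exponent 1/(h - (4/3)) has a pole at 4/3, so exp(1/(h - (4/3))) takes every nonzero value near it: an essential singularity (not a pole of any order).


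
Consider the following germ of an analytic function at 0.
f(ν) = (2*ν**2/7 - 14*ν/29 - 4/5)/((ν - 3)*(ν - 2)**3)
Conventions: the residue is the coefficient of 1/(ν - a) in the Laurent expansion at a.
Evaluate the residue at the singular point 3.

At the order-1 pole 3 set g(ν) = (ν - (3))*f(ν) = (2*ν**2/7 - 14*ν/29 - 4/5)/(ν - 2)**3.
Simple pole: residue = g(a) at a = 3, which is 328/1015.

The residue is 328/1015.


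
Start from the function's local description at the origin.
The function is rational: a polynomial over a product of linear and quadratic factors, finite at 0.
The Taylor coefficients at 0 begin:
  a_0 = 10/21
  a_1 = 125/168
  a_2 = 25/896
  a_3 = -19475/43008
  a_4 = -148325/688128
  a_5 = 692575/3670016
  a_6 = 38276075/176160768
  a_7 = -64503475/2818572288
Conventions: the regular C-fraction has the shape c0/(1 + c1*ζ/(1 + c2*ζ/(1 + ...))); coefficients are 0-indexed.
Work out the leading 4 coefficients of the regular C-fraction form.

Taylor coefficients (read off): a_0 = 10/21, a_1 = 125/168, a_2 = 25/896, a_3 = -19475/43008.
c0 = a_0 = 10/21. Peel one level at a time: if S = 1 + c*ζ/S' with S'(0) = 1, then c is the ζ-coefficient of S and S' = c*ζ/(S - 1).
S_1 = c0/f = 1 + (-25/16)*ζ + (305/128)*ζ^2 + ...; c1 = -25/16.
S_2 = c1*ζ/(S_1 - 1) = 1 + (61/40)*ζ + (61/100)*ζ^2 + ...; c2 = 61/40.
S_3 = c2*ζ/(S_2 - 1) = 1 + (-2/5)*ζ + ...; c3 = -2/5.

The regular C-fraction coefficients are [10/21, -25/16, 61/40, -2/5].


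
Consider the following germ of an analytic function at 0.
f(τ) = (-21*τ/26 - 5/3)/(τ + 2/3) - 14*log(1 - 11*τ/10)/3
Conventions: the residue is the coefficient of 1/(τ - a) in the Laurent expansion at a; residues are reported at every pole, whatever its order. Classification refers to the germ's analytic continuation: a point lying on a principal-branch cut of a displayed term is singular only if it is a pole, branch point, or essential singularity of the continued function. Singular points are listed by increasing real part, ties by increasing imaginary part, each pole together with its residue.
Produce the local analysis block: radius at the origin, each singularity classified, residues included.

Radius of convergence at 0: 2/3.
At -2/3: a pole of order 1; residue -44/39.
At 10/11: a logarithmic branch point.

Denominator factor (τ + 2/3): pole of order 1 at -2/3, modulus 2/3.
Branch term (-14/3)*log(1 - τ/(10/11)): its argument vanishes at τ = 10/11, a logarithmic branch point, modulus 10/11.
The radius of convergence is the smallest modulus among the singular points: 2/3.
The branch term is analytic at -2/3 and contributes nothing to the residue; only the rational part matters.
At the order-1 pole -2/3 set g(τ) = (τ - (-2/3))*(rational part) = -21*τ/26 - 5/3.
Simple pole: residue = g(a) at a = -2/3, which is -44/39.
List the singular points by increasing real part (a conjugate pair: the negative imaginary part first).


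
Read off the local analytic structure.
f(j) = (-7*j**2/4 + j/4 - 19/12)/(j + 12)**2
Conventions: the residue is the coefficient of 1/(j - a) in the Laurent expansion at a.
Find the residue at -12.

The residue is 169/4.

At the order-2 pole -12 set g(j) = (j - (-12))^2*f(j) = -7*j**2/4 + j/4 - 19/12.
Order-2 pole: residue = g'(a); g'(-12) = 169/4, so the residue is 169/4.
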